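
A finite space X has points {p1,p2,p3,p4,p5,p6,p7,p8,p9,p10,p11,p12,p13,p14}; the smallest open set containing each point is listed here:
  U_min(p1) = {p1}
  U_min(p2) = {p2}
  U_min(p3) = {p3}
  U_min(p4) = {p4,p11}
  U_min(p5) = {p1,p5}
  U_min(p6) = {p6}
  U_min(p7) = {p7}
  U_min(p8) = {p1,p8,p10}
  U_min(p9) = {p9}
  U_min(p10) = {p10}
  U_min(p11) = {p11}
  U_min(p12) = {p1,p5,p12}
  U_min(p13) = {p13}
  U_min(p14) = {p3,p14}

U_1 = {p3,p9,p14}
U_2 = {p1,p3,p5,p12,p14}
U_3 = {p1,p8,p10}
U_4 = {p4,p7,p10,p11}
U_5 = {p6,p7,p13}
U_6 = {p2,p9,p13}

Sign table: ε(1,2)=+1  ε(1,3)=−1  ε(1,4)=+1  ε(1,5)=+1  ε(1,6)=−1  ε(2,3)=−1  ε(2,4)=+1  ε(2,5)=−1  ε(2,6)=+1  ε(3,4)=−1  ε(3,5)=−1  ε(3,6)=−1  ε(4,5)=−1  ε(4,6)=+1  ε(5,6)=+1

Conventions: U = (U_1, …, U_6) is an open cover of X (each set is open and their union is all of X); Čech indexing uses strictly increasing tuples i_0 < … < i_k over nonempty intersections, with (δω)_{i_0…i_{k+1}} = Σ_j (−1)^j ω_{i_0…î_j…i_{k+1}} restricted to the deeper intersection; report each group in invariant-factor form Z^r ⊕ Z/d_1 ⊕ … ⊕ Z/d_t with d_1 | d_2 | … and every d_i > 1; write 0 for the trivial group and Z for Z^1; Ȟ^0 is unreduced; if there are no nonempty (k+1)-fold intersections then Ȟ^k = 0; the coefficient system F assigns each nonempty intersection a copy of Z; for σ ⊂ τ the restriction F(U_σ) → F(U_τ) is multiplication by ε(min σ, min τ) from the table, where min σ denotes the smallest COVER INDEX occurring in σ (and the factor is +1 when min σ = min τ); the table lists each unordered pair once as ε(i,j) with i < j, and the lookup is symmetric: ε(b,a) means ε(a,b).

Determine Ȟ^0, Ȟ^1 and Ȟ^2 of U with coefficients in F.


nerve of the cover:
  U12={p3,p14} U16={p9} U23={p1} U34={p10} U45={p7} U56={p13}
C dims 6,6; δ0: rk 5, SNF 1^5
Ȟ^0 = (6 − 5) − 0 = 1, so Ȟ^0 ≅ Z
Ȟ^1 = (6 − 0) − 5 = 1, so Ȟ^1 ≅ Z
Ȟ^2 = (0 − 0) − 0 = 0, so Ȟ^2 ≅ 0

Ȟ^0 ≅ Z, Ȟ^1 ≅ Z and Ȟ^2 ≅ 0


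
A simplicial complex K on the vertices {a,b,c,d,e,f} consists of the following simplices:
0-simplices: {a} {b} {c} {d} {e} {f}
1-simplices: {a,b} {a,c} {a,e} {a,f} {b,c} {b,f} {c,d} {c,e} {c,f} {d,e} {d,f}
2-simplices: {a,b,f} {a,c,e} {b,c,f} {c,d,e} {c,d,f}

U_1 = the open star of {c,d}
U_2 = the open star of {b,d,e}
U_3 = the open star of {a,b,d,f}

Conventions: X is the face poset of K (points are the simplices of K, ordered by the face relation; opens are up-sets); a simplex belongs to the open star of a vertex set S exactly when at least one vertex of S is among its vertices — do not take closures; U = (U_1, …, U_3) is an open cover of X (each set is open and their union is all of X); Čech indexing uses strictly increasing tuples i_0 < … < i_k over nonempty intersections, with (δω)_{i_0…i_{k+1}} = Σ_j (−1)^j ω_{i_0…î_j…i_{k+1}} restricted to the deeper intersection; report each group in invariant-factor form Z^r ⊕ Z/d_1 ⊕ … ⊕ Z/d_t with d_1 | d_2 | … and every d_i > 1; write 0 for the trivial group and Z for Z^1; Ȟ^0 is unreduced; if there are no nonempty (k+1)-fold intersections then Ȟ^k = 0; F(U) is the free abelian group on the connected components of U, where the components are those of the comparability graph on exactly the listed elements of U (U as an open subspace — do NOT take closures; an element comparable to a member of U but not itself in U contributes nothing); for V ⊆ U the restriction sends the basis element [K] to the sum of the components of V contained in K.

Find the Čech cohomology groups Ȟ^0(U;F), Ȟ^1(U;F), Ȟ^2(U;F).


Ȟ^0 ≅ Z,  Ȟ^1 ≅ Z,  Ȟ^2 ≅ 0

nerve of the cover:
  U1={{c},{d},{a,c},{b,c},{c,d},{c,e},{c,f},{d,e},{d,f},{a,c,e},{b,c,f},{c,d,e},{c,d,f}} U2={{b},{d},{e},{a,b},{a,e},{b,c},{b,f},{c,d},{c,e},{d,e},{d,f},{a,b,f},{a,c,e},{b,c,f},{c,d,e},{c,d,f}} U3={{a},{b},{d},{f},{a,b},{a,c},{a,e},{a,f},{b,c},{b,f},{c,d},{c,f},{d,e},{d,f},{a,b,f},{a,c,e},{b,c,f},{c,d,e},{c,d,f}}
  U12={{d},{b,c},{c,d},{c,e},{d,e},{d,f},{a,c,e},{b,c,f},{c,d,e},{c,d,f}} U13={{d},{a,c},{b,c},{c,d},{c,f},{d,e},{d,f},{a,c,e},{b,c,f},{c,d,e},{c,d,f}} U23={{b},{d},{a,b},{a,e},{b,c},{b,f},{c,d},{d,e},{d,f},{a,b,f},{a,c,e},{b,c,f},{c,d,e},{c,d,f}}
  U123={{d},{b,c},{c,d},{d,e},{d,f},{a,c,e},{b,c,f},{c,d,e},{c,d,f}}
components per intersection:
  U1: {{c},{d},{a,c},{b,c},{c,d},{c,e},{c,f},{d,e},{d,f},{a,c,e},{b,c,f},{c,d,e},{c,d,f}}
  U2: {{b},{a,b},{b,c},{b,f},{a,b,f},{b,c,f}} {{d},{e},{a,e},{c,d},{c,e},{d,e},{d,f},{a,c,e},{c,d,e},{c,d,f}}
  U3: {{a},{b},{d},{f},{a,b},{a,c},{a,e},{a,f},{b,c},{b,f},{c,d},{c,f},{d,e},{d,f},{a,b,f},{a,c,e},{b,c,f},{c,d,e},{c,d,f}}
  U12: {{d},{c,d},{c,e},{d,e},{d,f},{a,c,e},{c,d,e},{c,d,f}} {{b,c},{b,c,f}}
  U13: {{d},{b,c},{c,d},{c,f},{d,e},{d,f},{b,c,f},{c,d,e},{c,d,f}} {{a,c},{a,c,e}}
  U23: {{b},{a,b},{b,c},{b,f},{a,b,f},{b,c,f}} {{d},{c,d},{d,e},{d,f},{c,d,e},{c,d,f}} {{a,e},{a,c,e}}
  U123: {{d},{c,d},{d,e},{d,f},{c,d,e},{c,d,f}} {{b,c},{b,c,f}} {{a,c,e}}
C dims 4,7,3; δ0: rk 3, SNF 1^3; δ1: rk 3, SNF 1^3
Ȟ^0 = (4 − 3) − 0 = 1, so Ȟ^0 ≅ Z
Ȟ^1 = (7 − 3) − 3 = 1, so Ȟ^1 ≅ Z
Ȟ^2 = (3 − 0) − 3 = 0, so Ȟ^2 ≅ 0


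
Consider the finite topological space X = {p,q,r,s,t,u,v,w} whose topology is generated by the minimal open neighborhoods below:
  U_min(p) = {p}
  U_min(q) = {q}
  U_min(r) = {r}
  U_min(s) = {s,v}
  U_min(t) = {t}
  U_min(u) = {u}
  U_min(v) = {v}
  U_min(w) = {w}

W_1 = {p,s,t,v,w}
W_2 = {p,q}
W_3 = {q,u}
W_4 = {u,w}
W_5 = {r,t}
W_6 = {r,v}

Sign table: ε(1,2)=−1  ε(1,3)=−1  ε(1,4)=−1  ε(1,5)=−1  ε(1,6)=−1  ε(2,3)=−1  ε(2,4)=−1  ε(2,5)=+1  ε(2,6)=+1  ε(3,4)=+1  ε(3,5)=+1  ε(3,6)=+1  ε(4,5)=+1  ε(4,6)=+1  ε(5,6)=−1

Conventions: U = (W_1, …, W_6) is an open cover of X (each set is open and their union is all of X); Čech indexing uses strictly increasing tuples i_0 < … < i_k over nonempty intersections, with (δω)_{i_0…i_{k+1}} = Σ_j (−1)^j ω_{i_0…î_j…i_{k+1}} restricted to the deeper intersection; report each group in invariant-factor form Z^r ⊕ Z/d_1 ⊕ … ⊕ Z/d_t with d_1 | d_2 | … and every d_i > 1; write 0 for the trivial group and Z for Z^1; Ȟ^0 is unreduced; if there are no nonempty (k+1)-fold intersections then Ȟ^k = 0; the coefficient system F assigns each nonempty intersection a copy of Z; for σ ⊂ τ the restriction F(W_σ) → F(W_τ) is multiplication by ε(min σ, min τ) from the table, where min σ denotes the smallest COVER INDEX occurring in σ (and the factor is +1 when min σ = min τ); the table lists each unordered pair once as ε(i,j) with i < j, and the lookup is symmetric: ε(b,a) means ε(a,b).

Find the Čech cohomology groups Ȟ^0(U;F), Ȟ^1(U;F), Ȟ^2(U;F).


nerve simplices:
  W12={p} W14={w} W15={t} W16={v} W23={q} W34={u} W56={r}
C dims 6,7; δ0: rk 6, SNF 1^5·2
degree 0: 6−6−0 = 0 → Ȟ^0 ≅ 0
degree 1: 7−0−6 = 1 plus torsion [2] → Ȟ^1 ≅ Z ⊕ Z/2
degree 2: 0−0−0 = 0 → Ȟ^2 ≅ 0

Ȟ^0 ≅ 0; Ȟ^1 ≅ Z ⊕ Z/2; Ȟ^2 ≅ 0


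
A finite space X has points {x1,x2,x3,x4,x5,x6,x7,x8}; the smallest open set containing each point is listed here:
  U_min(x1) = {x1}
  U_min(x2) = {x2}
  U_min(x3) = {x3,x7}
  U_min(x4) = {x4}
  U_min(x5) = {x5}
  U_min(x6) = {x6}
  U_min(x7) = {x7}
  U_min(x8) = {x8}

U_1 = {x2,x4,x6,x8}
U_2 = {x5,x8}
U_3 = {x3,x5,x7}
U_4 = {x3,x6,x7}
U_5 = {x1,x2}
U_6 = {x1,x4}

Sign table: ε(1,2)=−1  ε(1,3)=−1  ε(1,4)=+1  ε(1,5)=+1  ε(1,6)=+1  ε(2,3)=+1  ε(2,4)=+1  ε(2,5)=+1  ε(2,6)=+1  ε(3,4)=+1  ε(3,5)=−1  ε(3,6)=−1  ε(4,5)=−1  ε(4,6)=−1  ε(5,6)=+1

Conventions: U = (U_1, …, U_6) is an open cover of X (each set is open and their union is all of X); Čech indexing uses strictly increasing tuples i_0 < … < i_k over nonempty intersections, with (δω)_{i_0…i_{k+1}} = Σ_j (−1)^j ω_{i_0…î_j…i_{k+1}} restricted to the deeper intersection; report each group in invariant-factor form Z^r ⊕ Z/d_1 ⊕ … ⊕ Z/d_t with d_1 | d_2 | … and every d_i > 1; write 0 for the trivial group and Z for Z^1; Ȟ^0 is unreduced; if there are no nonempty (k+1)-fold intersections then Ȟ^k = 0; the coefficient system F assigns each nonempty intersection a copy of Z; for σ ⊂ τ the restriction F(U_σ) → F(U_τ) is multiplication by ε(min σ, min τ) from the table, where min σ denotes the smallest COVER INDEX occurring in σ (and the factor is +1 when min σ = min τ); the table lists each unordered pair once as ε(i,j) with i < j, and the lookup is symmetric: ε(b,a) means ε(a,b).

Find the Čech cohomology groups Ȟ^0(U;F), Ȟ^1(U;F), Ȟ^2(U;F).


cover nerve:
  U12={x8} U14={x6} U15={x2} U16={x4} U23={x5} U34={x3,x7} U56={x1}
C dims 6,7; δ0: rk 6, SNF 1^5·2
Ȟ^0: (6−6)−0=0 ⇒ 0
Ȟ^1: (7−0)−6=1 plus torsion [2] ⇒ Z ⊕ Z/2
Ȟ^2: (0−0)−0=0 ⇒ 0

Ȟ^0 ≅ 0, Ȟ^1 ≅ Z ⊕ Z/2, Ȟ^2 ≅ 0


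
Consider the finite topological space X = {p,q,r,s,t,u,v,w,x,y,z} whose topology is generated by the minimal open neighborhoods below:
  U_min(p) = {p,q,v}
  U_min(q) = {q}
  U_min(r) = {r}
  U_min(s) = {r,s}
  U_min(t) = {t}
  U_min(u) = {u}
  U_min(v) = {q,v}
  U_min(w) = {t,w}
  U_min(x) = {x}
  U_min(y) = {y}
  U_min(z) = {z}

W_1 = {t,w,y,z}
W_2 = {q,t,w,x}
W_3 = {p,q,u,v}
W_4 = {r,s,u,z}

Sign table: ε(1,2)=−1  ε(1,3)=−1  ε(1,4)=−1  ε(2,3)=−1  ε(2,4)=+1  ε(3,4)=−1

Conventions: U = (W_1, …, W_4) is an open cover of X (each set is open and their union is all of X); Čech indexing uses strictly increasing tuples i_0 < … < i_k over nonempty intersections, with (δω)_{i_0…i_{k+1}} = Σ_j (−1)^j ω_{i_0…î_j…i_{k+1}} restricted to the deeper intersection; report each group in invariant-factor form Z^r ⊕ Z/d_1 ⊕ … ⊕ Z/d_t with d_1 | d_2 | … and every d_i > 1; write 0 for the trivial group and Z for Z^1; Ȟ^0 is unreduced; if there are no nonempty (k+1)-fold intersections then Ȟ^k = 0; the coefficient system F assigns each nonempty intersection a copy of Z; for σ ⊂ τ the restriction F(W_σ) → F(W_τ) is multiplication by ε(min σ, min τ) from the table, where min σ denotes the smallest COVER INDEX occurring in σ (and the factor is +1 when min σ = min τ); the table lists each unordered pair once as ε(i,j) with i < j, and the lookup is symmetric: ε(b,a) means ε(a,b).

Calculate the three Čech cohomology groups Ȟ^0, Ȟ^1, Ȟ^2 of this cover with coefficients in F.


nonempty intersections:
  W12={t,w} W14={z} W23={q} W34={u}
C dims 4,4; δ0: rk 3, SNF 1^3
Ȟ^0: (4−3)−0=1 ⇒ Z
Ȟ^1: (4−0)−3=1 ⇒ Z
Ȟ^2: (0−0)−0=0 ⇒ 0

Ȟ^0(U;F) ≅ Z,  Ȟ^1(U;F) ≅ Z,  Ȟ^2(U;F) ≅ 0


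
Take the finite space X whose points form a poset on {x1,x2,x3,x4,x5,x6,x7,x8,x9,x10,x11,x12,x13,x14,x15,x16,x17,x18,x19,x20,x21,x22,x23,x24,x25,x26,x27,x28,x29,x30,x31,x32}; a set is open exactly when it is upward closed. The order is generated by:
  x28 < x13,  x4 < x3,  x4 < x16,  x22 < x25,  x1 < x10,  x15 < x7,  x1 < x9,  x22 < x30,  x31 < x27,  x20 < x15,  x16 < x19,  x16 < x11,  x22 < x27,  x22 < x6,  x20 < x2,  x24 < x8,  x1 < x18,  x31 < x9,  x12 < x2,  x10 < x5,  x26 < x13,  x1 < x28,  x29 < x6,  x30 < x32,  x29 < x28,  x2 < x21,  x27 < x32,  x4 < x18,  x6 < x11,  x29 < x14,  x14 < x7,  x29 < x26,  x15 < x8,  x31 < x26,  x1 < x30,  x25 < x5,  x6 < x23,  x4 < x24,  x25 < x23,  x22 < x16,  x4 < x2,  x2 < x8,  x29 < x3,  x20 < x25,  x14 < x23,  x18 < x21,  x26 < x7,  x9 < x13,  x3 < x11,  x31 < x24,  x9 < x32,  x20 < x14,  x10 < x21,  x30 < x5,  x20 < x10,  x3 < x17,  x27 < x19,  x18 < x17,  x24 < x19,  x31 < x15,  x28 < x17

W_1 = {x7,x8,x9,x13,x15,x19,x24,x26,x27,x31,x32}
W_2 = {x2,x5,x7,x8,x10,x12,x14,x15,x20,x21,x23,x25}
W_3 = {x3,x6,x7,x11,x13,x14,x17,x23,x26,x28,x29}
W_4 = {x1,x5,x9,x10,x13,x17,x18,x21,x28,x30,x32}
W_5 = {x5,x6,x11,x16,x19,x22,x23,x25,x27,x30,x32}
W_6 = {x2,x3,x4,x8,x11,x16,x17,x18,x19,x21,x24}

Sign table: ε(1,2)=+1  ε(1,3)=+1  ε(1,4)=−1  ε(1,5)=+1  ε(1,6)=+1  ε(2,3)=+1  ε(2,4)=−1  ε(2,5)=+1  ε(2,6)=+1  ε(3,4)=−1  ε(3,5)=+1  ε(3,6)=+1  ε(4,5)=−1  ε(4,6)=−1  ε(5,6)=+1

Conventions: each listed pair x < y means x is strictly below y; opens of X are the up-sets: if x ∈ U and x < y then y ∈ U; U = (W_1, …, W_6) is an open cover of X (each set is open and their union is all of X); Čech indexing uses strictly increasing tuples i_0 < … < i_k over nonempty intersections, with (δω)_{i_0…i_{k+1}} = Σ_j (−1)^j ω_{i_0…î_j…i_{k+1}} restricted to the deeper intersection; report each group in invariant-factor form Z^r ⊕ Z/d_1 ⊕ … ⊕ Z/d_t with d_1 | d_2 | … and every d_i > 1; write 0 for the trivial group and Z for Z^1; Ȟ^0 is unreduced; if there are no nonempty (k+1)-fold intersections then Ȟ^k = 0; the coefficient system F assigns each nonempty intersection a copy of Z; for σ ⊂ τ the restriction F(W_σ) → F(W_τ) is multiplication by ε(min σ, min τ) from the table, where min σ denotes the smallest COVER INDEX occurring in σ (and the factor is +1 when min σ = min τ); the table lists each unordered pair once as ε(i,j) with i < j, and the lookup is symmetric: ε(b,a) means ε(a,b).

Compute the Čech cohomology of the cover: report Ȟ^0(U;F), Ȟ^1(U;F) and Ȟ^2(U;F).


Ȟ^0 = Z, Ȟ^1 = 0 and Ȟ^2 = Z/2

nonempty overlaps:
  W12={x7,x8,x15} W13={x7,x13,x26} W14={x9,x13,x32} W15={x19,x27,x32} W16={x8,x19,x24} W23={x7,x14,x23} W24={x5,x10,x21} W25={x5,x23,x25} W26={x2,x8,x21} W34={x13,x17,x28} W35={x6,x11,x23} W36={x3,x11,x17} W45={x5,x30,x32} W46={x17,x18,x21} W56={x11,x16,x19}
  W123={x7} W126={x8} W134={x13} W145={x32} W156={x19} W235={x23} W245={x5} W246={x21} W346={x17} W356={x11}
C dims 6,15,10; δ0: rk 5, SNF 1^5; δ1: rk 10, SNF 1^9·2
degree 0: 6−5−0 = 1 → Ȟ^0 ≅ Z
degree 1: 15−10−5 = 0 → Ȟ^1 ≅ 0
degree 2: 10−0−10 = 0 plus torsion [2] → Ȟ^2 ≅ Z/2


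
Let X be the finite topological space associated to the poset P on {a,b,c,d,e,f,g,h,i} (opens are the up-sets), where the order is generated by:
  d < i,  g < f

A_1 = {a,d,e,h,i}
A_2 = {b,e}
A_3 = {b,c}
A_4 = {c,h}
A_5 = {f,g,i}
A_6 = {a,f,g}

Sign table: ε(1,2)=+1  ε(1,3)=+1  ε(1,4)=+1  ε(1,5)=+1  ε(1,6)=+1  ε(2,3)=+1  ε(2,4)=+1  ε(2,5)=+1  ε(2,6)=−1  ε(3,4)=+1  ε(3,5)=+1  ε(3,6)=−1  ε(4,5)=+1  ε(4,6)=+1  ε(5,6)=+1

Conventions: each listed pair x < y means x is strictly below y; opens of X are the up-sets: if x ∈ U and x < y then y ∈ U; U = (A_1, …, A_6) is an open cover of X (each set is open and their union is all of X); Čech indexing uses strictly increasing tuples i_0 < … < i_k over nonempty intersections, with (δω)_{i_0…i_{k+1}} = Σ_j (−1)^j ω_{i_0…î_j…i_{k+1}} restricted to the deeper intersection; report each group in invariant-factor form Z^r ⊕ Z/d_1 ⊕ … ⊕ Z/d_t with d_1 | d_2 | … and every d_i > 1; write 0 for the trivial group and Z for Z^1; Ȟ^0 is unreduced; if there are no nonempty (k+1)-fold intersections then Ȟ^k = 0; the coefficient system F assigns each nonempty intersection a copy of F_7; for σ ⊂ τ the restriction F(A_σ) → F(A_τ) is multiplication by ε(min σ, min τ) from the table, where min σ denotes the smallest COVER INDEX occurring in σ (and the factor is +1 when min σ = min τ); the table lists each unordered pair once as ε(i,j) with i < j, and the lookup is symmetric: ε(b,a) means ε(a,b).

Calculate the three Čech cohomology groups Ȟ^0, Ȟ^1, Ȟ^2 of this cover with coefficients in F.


Ȟ^0 = Z/7, Ȟ^1 = Z/7 ⊕ Z/7 and Ȟ^2 = 0

intersection data:
  A12={e} A14={h} A15={i} A16={a} A23={b} A34={c} A56={f,g}
C dims 6,7; δ0: rk_F7 5
Ȟ^0 = (6 − 5) − 0 = 1, so Ȟ^0 ≅ Z/7
Ȟ^1 = (7 − 0) − 5 = 2, so Ȟ^1 ≅ Z/7 ⊕ Z/7
Ȟ^2 = (0 − 0) − 0 = 0, so Ȟ^2 ≅ 0


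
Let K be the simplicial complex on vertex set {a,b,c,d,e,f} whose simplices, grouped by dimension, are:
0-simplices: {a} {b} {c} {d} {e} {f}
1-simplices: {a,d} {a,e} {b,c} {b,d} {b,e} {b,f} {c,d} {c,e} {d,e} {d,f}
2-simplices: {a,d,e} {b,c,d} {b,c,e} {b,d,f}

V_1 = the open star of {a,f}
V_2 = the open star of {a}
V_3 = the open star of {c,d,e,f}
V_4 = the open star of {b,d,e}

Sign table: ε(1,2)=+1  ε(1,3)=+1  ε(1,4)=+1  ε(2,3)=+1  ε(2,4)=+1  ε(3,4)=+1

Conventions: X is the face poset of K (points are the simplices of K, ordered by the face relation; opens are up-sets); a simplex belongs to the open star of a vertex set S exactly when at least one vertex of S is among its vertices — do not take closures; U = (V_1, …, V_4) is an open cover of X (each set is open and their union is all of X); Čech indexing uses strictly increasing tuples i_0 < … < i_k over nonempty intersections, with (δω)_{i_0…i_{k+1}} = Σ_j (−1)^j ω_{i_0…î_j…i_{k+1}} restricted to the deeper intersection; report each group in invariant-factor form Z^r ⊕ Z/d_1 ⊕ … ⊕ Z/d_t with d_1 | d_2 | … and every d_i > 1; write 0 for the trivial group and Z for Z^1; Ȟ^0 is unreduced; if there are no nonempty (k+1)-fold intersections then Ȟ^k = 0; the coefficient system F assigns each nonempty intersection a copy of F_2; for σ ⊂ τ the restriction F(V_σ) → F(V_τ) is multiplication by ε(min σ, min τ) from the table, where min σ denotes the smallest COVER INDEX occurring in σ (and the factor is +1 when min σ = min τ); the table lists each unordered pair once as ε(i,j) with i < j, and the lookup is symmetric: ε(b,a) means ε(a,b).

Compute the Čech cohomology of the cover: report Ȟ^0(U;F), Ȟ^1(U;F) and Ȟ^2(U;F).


Ȟ^0 ≅ Z/2, Ȟ^1 ≅ 0 and Ȟ^2 ≅ 0

nerve of the cover:
  V1={{a},{f},{a,d},{a,e},{b,f},{d,f},{a,d,e},{b,d,f}} V2={{a},{a,d},{a,e},{a,d,e}} V3={{c},{d},{e},{f},{a,d},{a,e},{b,c},{b,d},{b,e},{b,f},{c,d},{c,e},{d,e},{d,f},{a,d,e},{b,c,d},{b,c,e},{b,d,f}} V4={{b},{d},{e},{a,d},{a,e},{b,c},{b,d},{b,e},{b,f},{c,d},{c,e},{d,e},{d,f},{a,d,e},{b,c,d},{b,c,e},{b,d,f}}
  V12={{a},{a,d},{a,e},{a,d,e}} V13={{f},{a,d},{a,e},{b,f},{d,f},{a,d,e},{b,d,f}} V14={{a,d},{a,e},{b,f},{d,f},{a,d,e},{b,d,f}} V23={{a,d},{a,e},{a,d,e}} V24={{a,d},{a,e},{a,d,e}} V34={{d},{e},{a,d},{a,e},{b,c},{b,d},{b,e},{b,f},{c,d},{c,e},{d,e},{d,f},{a,d,e},{b,c,d},{b,c,e},{b,d,f}}
  V123={{a,d},{a,e},{a,d,e}} V124={{a,d},{a,e},{a,d,e}} V134={{a,d},{a,e},{b,f},{d,f},{a,d,e},{b,d,f}} V234={{a,d},{a,e},{a,d,e}}
  V1234={{a,d},{a,e},{a,d,e}}
C dims 4,6,4,1; δ0: rk_F2 3; δ1: rk_F2 3; δ2: rk_F2 1
Ȟ^0 = (4 − 3) − 0 = 1, so Ȟ^0 ≅ Z/2
Ȟ^1 = (6 − 3) − 3 = 0, so Ȟ^1 ≅ 0
Ȟ^2 = (4 − 1) − 3 = 0, so Ȟ^2 ≅ 0


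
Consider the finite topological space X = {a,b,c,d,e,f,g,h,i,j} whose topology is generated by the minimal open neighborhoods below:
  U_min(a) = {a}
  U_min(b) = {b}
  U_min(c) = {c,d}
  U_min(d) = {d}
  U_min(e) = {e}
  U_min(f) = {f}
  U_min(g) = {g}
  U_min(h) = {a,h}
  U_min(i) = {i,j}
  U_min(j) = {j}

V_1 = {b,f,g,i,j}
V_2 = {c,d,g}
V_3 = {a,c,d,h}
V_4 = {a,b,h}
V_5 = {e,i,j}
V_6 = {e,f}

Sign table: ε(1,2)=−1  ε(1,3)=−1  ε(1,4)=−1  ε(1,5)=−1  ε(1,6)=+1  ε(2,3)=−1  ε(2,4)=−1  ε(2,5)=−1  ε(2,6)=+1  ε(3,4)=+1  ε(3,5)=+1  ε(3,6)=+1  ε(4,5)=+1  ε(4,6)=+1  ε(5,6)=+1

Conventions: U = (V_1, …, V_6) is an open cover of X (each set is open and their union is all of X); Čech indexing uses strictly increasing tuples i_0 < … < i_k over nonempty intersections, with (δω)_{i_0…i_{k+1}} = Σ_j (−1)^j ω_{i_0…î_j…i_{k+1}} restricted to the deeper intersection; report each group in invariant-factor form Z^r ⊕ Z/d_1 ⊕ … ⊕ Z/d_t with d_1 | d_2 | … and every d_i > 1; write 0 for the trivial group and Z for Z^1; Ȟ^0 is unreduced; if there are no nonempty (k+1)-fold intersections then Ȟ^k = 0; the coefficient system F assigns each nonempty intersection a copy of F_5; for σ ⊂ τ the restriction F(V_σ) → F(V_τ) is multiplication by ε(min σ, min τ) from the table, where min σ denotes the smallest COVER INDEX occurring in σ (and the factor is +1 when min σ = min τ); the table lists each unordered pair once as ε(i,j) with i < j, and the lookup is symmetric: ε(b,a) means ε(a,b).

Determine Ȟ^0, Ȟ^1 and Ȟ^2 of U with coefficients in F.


Ȟ^0 ≅ 0,  Ȟ^1 ≅ Z/5,  Ȟ^2 ≅ 0

nerve of the cover:
  V12={g} V14={b} V15={i,j} V16={f} V23={c,d} V34={a,h} V56={e}
C dims 6,7; δ0: rk_F5 6
Ȟ^0 = (6 − 6) − 0 = 0, so Ȟ^0 ≅ 0
Ȟ^1 = (7 − 0) − 6 = 1, so Ȟ^1 ≅ Z/5
Ȟ^2 = (0 − 0) − 0 = 0, so Ȟ^2 ≅ 0


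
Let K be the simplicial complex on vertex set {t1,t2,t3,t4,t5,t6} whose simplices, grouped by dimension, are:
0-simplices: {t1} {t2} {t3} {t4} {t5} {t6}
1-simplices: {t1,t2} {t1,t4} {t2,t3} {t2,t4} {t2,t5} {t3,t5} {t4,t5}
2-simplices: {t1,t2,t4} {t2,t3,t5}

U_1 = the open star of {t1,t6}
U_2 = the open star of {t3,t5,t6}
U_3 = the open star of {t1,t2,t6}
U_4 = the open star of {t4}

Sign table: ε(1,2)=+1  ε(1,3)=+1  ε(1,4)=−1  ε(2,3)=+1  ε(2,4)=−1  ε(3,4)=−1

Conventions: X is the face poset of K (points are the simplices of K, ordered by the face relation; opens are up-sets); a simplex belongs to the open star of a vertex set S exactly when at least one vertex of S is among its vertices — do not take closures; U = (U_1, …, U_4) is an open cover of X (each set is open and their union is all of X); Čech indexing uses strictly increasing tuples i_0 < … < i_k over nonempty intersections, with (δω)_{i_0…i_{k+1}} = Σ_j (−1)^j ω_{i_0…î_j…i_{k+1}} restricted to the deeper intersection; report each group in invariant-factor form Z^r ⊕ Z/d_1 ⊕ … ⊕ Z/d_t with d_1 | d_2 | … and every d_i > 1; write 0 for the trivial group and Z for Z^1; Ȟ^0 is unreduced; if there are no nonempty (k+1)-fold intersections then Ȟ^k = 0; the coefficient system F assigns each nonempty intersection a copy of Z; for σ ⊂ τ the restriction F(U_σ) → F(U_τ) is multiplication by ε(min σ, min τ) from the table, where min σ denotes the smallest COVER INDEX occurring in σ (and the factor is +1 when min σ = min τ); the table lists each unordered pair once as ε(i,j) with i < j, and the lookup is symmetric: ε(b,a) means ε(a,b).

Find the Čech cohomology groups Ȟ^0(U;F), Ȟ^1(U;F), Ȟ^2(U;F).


Ȟ^0(U;F) ≅ Z, Ȟ^1(U;F) ≅ Z and Ȟ^2(U;F) ≅ 0

cover nerve:
  U1={{t1},{t6},{t1,t2},{t1,t4},{t1,t2,t4}} U2={{t3},{t5},{t6},{t2,t3},{t2,t5},{t3,t5},{t4,t5},{t2,t3,t5}} U3={{t1},{t2},{t6},{t1,t2},{t1,t4},{t2,t3},{t2,t4},{t2,t5},{t1,t2,t4},{t2,t3,t5}} U4={{t4},{t1,t4},{t2,t4},{t4,t5},{t1,t2,t4}}
  U12={{t6}} U13={{t1},{t6},{t1,t2},{t1,t4},{t1,t2,t4}} U14={{t1,t4},{t1,t2,t4}} U23={{t6},{t2,t3},{t2,t5},{t2,t3,t5}} U24={{t4,t5}} U34={{t1,t4},{t2,t4},{t1,t2,t4}}
  U123={{t6}} U134={{t1,t4},{t1,t2,t4}}
C dims 4,6,2; δ0: rk 3, SNF 1^3; δ1: rk 2, SNF 1^2
Ȟ^0: (4−3)−0=1 ⇒ Z
Ȟ^1: (6−2)−3=1 ⇒ Z
Ȟ^2: (2−0)−2=0 ⇒ 0


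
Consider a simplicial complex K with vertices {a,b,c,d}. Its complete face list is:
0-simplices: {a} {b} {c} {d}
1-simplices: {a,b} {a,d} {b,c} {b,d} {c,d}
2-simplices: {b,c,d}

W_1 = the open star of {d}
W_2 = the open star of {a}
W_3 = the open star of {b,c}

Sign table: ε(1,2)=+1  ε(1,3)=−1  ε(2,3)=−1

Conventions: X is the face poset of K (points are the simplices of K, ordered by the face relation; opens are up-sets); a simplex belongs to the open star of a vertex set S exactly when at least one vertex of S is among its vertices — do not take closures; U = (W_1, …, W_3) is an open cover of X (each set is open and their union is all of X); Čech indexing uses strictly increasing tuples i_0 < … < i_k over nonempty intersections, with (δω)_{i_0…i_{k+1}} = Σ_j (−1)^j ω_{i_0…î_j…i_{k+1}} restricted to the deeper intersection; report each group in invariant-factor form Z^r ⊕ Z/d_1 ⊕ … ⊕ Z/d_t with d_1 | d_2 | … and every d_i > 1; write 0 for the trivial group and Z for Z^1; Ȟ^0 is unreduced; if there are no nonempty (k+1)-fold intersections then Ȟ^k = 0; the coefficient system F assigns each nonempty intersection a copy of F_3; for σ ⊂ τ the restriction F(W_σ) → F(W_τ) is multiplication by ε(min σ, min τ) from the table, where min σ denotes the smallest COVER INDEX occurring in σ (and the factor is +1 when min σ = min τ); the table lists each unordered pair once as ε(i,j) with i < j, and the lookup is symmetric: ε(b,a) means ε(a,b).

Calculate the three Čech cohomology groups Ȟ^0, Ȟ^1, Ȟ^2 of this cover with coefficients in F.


Ȟ^0 ≅ Z/3,  Ȟ^1 ≅ Z/3,  Ȟ^2 ≅ 0

nonempty overlaps:
  W1={{d},{a,d},{b,d},{c,d},{b,c,d}} W2={{a},{a,b},{a,d}} W3={{b},{c},{a,b},{b,c},{b,d},{c,d},{b,c,d}}
  W12={{a,d}} W13={{b,d},{c,d},{b,c,d}} W23={{a,b}}
C dims 3,3; δ0: rk_F3 2
degree 0: 3−2−0 = 1 → Ȟ^0 ≅ Z/3
degree 1: 3−0−2 = 1 → Ȟ^1 ≅ Z/3
degree 2: 0−0−0 = 0 → Ȟ^2 ≅ 0


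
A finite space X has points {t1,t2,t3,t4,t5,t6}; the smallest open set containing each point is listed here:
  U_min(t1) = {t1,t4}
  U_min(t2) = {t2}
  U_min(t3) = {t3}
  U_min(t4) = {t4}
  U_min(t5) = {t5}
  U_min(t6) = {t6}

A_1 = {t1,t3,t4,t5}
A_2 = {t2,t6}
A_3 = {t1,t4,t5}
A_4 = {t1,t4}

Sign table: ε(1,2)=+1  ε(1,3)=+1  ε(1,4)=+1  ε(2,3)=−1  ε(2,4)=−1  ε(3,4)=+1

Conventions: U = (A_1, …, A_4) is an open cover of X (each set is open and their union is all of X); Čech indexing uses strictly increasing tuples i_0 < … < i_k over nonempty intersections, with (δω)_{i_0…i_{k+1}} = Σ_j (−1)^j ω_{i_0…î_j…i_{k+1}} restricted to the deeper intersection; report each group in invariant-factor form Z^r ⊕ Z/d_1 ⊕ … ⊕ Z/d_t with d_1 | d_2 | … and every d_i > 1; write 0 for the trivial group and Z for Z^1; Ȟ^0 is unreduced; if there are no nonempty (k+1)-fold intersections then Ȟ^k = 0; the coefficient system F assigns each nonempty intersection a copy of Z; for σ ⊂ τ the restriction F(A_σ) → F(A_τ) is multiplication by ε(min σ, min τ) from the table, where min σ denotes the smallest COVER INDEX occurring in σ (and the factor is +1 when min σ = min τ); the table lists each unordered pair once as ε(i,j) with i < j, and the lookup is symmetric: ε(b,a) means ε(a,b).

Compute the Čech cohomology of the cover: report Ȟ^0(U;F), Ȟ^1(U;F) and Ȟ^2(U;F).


nerve simplices:
  A13={t1,t4,t5} A14={t1,t4} A34={t1,t4}
  A134={t1,t4}
C dims 4,3,1; δ0: rk 2, SNF 1^2; δ1: rk 1, SNF 1^1
degree 0: 4−2−0 = 2 → Ȟ^0 ≅ Z^2
degree 1: 3−1−2 = 0 → Ȟ^1 ≅ 0
degree 2: 1−0−1 = 0 → Ȟ^2 ≅ 0

Ȟ^0(U;F) ≅ Z^2,  Ȟ^1(U;F) ≅ 0,  Ȟ^2(U;F) ≅ 0


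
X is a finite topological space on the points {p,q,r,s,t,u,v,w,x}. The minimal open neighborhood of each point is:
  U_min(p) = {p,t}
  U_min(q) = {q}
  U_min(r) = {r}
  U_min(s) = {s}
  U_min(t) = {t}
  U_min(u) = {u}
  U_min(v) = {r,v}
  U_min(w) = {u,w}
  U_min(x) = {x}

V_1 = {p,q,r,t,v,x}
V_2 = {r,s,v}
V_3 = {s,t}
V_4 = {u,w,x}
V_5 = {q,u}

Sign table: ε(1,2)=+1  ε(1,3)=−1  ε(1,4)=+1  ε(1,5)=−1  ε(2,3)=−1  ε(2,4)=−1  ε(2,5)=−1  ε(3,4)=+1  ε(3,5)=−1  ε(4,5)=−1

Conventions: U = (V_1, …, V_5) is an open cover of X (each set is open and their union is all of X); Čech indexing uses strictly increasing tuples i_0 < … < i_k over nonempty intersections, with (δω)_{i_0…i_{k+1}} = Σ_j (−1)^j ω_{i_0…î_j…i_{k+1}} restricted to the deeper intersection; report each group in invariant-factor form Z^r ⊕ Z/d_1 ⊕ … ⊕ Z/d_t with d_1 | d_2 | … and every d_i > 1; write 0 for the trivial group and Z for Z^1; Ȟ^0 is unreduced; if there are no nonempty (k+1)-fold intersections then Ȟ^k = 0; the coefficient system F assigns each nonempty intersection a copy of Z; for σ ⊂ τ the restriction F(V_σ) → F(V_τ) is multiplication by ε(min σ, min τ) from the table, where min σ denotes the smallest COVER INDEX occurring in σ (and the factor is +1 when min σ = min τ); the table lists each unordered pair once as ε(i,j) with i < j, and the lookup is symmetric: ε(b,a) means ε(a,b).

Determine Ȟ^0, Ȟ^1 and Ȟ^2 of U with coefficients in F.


Ȟ^0 = Z, Ȟ^1 = Z^2 and Ȟ^2 = 0

nerve of the cover:
  V12={r,v} V13={t} V14={x} V15={q} V23={s} V45={u}
C dims 5,6; δ0: rk 4, SNF 1^4
Ȟ^0 = (5 − 4) − 0 = 1, so Ȟ^0 ≅ Z
Ȟ^1 = (6 − 0) − 4 = 2, so Ȟ^1 ≅ Z^2
Ȟ^2 = (0 − 0) − 0 = 0, so Ȟ^2 ≅ 0


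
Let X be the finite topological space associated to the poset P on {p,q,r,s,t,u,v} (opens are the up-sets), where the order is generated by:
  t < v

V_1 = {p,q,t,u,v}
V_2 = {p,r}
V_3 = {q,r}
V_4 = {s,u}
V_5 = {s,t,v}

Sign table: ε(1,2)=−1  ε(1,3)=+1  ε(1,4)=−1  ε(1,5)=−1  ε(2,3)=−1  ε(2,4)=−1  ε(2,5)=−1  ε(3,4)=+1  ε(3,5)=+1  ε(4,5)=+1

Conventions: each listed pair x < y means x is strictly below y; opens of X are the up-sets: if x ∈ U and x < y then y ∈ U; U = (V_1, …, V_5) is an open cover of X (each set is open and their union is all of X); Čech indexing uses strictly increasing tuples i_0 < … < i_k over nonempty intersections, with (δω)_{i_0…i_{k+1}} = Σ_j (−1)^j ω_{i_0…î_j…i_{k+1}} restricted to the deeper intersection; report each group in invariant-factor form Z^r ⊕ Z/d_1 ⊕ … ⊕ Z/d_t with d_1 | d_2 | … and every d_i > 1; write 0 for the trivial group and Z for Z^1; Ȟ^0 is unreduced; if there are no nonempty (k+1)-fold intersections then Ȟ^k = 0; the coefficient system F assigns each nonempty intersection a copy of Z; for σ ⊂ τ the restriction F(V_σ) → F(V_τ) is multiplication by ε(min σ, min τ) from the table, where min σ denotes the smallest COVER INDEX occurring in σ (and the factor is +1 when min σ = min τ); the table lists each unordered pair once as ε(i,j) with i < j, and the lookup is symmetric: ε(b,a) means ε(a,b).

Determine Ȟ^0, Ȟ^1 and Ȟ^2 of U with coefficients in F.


nerve of the cover:
  V12={p} V13={q} V14={u} V15={t,v} V23={r} V45={s}
C dims 5,6; δ0: rk 4, SNF 1^4
Ȟ^0 = (5 − 4) − 0 = 1, so Ȟ^0 ≅ Z
Ȟ^1 = (6 − 0) − 4 = 2, so Ȟ^1 ≅ Z^2
Ȟ^2 = (0 − 0) − 0 = 0, so Ȟ^2 ≅ 0

Ȟ^0(U;F) ≅ Z; Ȟ^1(U;F) ≅ Z^2; Ȟ^2(U;F) ≅ 0


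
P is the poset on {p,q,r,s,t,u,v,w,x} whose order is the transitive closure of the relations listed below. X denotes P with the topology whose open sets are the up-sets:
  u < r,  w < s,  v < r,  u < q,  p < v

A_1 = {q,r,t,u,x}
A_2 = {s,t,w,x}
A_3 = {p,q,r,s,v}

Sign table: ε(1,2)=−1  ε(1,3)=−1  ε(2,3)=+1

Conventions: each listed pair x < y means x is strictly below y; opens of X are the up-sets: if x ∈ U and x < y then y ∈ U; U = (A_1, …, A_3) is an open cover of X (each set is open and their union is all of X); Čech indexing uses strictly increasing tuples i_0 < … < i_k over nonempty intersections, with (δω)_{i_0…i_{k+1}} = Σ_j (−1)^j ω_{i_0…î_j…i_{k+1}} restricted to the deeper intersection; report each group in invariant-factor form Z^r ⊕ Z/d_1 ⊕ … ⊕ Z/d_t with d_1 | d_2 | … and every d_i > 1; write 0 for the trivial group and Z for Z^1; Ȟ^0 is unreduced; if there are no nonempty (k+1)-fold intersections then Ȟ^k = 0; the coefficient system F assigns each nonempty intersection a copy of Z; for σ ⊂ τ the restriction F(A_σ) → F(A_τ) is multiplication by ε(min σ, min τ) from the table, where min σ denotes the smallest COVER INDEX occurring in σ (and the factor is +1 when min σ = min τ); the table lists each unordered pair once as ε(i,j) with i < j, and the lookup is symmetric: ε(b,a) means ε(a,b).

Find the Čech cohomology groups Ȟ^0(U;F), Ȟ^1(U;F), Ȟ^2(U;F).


intersection data:
  A12={t,x} A13={q,r} A23={s}
C dims 3,3; δ0: rk 2, SNF 1^2
Ȟ^0 = (3 − 2) − 0 = 1, so Ȟ^0 ≅ Z
Ȟ^1 = (3 − 0) − 2 = 1, so Ȟ^1 ≅ Z
Ȟ^2 = (0 − 0) − 0 = 0, so Ȟ^2 ≅ 0

Ȟ^0 ≅ Z,  Ȟ^1 ≅ Z,  Ȟ^2 ≅ 0


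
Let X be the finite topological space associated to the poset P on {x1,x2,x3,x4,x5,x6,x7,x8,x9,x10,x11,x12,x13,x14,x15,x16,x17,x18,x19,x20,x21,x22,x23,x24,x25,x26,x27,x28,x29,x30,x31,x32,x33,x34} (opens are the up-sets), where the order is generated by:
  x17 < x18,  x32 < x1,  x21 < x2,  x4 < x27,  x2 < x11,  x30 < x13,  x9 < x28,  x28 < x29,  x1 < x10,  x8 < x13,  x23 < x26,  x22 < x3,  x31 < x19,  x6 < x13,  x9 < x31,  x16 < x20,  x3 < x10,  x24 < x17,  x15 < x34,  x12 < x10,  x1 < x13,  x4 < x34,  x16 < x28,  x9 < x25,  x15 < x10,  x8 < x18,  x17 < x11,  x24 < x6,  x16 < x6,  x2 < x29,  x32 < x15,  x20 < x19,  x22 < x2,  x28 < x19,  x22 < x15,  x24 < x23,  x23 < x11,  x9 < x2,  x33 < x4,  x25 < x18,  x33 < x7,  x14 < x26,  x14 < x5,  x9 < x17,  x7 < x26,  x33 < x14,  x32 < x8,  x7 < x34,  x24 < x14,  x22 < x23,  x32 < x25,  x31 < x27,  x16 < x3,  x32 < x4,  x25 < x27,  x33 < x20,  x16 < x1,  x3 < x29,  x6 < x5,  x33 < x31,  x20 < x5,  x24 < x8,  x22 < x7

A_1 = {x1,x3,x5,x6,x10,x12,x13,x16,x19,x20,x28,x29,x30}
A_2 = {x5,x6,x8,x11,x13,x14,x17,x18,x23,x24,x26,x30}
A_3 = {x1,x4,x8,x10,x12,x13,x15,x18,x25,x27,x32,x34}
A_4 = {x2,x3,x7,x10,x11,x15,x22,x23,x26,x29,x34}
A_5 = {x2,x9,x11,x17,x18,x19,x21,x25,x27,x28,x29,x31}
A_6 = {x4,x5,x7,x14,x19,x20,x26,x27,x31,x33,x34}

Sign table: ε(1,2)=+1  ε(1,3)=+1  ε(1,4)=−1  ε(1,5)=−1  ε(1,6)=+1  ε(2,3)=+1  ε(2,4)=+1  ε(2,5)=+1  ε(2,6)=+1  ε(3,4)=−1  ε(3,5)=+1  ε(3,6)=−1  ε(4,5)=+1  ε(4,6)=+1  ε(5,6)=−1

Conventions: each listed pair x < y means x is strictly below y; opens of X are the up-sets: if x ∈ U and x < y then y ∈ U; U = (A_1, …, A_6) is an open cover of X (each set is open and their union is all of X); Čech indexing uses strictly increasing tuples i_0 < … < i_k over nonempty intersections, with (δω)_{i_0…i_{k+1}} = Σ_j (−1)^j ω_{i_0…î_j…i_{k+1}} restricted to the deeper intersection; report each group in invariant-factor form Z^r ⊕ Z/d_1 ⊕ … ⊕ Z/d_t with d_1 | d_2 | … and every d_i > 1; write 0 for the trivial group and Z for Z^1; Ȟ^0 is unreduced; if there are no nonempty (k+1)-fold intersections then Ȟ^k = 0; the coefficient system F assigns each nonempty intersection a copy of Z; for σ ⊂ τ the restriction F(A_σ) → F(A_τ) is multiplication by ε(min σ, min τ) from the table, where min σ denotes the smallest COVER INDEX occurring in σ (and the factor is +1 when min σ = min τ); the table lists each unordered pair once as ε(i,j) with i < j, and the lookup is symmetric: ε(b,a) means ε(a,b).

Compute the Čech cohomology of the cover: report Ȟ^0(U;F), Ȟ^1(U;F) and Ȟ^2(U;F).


Ȟ^0(U;F) ≅ 0, Ȟ^1(U;F) ≅ Z/2, Ȟ^2(U;F) ≅ Z

nerve of the cover:
  A12={x5,x6,x13,x30} A13={x1,x10,x12,x13} A14={x3,x10,x29} A15={x19,x28,x29} A16={x5,x19,x20} A23={x8,x13,x18} A24={x11,x23,x26} A25={x11,x17,x18} A26={x5,x14,x26} A34={x10,x15,x34} A35={x18,x25,x27} A36={x4,x27,x34} A45={x2,x11,x29} A46={x7,x26,x34} A56={x19,x27,x31}
  A123={x13} A126={x5} A134={x10} A145={x29} A156={x19} A235={x18} A245={x11} A246={x26} A346={x34} A356={x27}
C dims 6,15,10; δ0: rk 6, SNF 1^5·2; δ1: rk 9, SNF 1^9
Ȟ^0 = (6 − 6) − 0 = 0, so Ȟ^0 ≅ 0
Ȟ^1 = (15 − 9) − 6 = 0 plus torsion [2], so Ȟ^1 ≅ Z/2
Ȟ^2 = (10 − 0) − 9 = 1, so Ȟ^2 ≅ Z


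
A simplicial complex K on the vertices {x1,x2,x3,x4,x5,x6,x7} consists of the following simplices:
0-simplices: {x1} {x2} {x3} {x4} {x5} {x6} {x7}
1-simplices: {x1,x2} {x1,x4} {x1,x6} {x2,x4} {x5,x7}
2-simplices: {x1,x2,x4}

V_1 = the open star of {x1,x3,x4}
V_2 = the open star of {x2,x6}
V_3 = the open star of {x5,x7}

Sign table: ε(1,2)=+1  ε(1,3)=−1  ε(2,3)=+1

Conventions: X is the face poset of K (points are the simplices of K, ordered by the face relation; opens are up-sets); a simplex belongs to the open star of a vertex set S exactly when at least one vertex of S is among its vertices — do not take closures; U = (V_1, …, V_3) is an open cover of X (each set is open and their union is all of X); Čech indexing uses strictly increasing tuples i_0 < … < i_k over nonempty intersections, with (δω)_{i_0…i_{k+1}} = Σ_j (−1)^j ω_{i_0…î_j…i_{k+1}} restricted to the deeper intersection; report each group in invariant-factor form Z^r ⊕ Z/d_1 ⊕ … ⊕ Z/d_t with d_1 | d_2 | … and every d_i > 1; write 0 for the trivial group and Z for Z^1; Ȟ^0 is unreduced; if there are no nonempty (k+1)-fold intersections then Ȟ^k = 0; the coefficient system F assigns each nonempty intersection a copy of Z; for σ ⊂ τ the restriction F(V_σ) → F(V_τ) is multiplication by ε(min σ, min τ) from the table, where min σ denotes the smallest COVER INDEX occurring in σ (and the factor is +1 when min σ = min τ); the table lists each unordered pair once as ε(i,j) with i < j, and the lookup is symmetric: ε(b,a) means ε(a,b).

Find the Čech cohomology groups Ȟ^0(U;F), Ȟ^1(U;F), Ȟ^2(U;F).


cover nerve:
  V1={{x1},{x3},{x4},{x1,x2},{x1,x4},{x1,x6},{x2,x4},{x1,x2,x4}} V2={{x2},{x6},{x1,x2},{x1,x6},{x2,x4},{x1,x2,x4}} V3={{x5},{x7},{x5,x7}}
  V12={{x1,x2},{x1,x6},{x2,x4},{x1,x2,x4}}
C dims 3,1; δ0: rk 1, SNF 1^1
Ȟ^0: (3−1)−0=2 ⇒ Z^2
Ȟ^1: (1−0)−1=0 ⇒ 0
Ȟ^2: (0−0)−0=0 ⇒ 0

Ȟ^0 = Z^2, Ȟ^1 = 0 and Ȟ^2 = 0


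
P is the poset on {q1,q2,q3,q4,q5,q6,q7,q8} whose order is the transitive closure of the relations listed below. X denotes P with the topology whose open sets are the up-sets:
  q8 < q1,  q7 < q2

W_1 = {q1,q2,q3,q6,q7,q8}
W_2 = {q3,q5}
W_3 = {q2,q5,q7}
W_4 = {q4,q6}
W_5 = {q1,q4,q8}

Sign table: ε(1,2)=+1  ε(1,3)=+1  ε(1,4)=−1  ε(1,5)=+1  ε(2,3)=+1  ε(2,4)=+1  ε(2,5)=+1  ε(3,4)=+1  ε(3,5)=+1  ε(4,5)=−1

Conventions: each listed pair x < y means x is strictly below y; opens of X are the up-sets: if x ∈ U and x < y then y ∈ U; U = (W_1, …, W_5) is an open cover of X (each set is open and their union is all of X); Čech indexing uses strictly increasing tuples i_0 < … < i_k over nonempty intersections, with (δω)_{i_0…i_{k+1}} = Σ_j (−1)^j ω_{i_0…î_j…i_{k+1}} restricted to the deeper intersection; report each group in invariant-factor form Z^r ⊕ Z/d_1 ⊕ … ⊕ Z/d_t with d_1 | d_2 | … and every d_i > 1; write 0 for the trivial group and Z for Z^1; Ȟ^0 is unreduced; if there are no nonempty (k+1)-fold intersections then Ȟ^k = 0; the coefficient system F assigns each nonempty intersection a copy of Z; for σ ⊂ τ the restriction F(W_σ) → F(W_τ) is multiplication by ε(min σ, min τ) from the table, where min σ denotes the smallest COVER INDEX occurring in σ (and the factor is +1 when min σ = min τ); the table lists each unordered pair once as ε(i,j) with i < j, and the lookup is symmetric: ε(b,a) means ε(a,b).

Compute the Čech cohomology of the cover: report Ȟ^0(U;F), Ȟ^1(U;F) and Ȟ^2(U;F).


intersection data:
  W12={q3} W13={q2,q7} W14={q6} W15={q1,q8} W23={q5} W45={q4}
C dims 5,6; δ0: rk 4, SNF 1^4
Ȟ^0 = (5 − 4) − 0 = 1, so Ȟ^0 ≅ Z
Ȟ^1 = (6 − 0) − 4 = 2, so Ȟ^1 ≅ Z^2
Ȟ^2 = (0 − 0) − 0 = 0, so Ȟ^2 ≅ 0

Ȟ^0(U;F) ≅ Z, Ȟ^1(U;F) ≅ Z^2, Ȟ^2(U;F) ≅ 0


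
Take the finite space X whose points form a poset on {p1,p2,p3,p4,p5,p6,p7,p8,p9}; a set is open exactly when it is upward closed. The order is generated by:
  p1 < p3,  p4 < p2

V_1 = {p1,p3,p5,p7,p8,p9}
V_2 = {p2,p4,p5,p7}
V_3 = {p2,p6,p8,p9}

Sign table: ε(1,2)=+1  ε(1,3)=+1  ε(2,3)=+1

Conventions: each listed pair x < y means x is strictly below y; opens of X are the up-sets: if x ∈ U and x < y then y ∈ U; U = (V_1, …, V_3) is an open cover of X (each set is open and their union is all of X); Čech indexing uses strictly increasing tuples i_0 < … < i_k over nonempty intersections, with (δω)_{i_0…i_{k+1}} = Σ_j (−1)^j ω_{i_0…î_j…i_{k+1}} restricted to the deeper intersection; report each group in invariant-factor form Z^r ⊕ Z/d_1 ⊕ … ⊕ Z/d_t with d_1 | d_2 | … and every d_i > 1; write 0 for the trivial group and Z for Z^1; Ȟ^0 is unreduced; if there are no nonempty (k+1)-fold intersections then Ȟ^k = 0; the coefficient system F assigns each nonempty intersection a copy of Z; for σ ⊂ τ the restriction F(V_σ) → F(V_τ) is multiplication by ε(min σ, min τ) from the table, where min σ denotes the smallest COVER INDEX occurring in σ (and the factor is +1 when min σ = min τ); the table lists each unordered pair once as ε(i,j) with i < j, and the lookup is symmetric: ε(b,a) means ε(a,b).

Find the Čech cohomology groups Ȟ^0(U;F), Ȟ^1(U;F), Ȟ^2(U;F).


nerve of the cover:
  V12={p5,p7} V13={p8,p9} V23={p2}
C dims 3,3; δ0: rk 2, SNF 1^2
Ȟ^0 = (3 − 2) − 0 = 1, so Ȟ^0 ≅ Z
Ȟ^1 = (3 − 0) − 2 = 1, so Ȟ^1 ≅ Z
Ȟ^2 = (0 − 0) − 0 = 0, so Ȟ^2 ≅ 0

Ȟ^0 ≅ Z; Ȟ^1 ≅ Z; Ȟ^2 ≅ 0
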